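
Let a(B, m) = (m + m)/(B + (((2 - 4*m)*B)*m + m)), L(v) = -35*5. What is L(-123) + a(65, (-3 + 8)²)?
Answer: -2785305/15916 ≈ -175.00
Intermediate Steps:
L(v) = -175
a(B, m) = 2*m/(B + m + B*m*(2 - 4*m)) (a(B, m) = (2*m)/(B + ((B*(2 - 4*m))*m + m)) = (2*m)/(B + (B*m*(2 - 4*m) + m)) = (2*m)/(B + (m + B*m*(2 - 4*m))) = (2*m)/(B + m + B*m*(2 - 4*m)) = 2*m/(B + m + B*m*(2 - 4*m)))
L(-123) + a(65, (-3 + 8)²) = -175 + 2*(-3 + 8)²/(65 + (-3 + 8)² - 4*65*((-3 + 8)²)² + 2*65*(-3 + 8)²) = -175 + 2*5²/(65 + 5² - 4*65*(5²)² + 2*65*5²) = -175 + 2*25/(65 + 25 - 4*65*25² + 2*65*25) = -175 + 2*25/(65 + 25 - 4*65*625 + 3250) = -175 + 2*25/(65 + 25 - 162500 + 3250) = -175 + 2*25/(-159160) = -175 + 2*25*(-1/159160) = -175 - 5/15916 = -2785305/15916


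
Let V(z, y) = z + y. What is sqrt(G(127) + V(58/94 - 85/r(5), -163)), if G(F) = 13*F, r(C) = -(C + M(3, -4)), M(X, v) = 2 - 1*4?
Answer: sqrt(30158490)/141 ≈ 38.948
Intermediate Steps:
M(X, v) = -2 (M(X, v) = 2 - 4 = -2)
r(C) = 2 - C (r(C) = -(C - 2) = -(-2 + C) = 2 - C)
V(z, y) = y + z
sqrt(G(127) + V(58/94 - 85/r(5), -163)) = sqrt(13*127 + (-163 + (58/94 - 85/(2 - 1*5)))) = sqrt(1651 + (-163 + (58*(1/94) - 85/(2 - 5)))) = sqrt(1651 + (-163 + (29/47 - 85/(-3)))) = sqrt(1651 + (-163 + (29/47 - 85*(-1/3)))) = sqrt(1651 + (-163 + (29/47 + 85/3))) = sqrt(1651 + (-163 + 4082/141)) = sqrt(1651 - 18901/141) = sqrt(213890/141) = sqrt(30158490)/141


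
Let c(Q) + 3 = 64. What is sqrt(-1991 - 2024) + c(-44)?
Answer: 61 + I*sqrt(4015) ≈ 61.0 + 63.364*I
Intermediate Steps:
c(Q) = 61 (c(Q) = -3 + 64 = 61)
sqrt(-1991 - 2024) + c(-44) = sqrt(-1991 - 2024) + 61 = sqrt(-4015) + 61 = I*sqrt(4015) + 61 = 61 + I*sqrt(4015)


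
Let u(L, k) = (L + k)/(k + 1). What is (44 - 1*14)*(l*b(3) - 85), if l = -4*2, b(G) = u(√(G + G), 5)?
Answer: -2750 - 40*√6 ≈ -2848.0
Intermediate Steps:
u(L, k) = (L + k)/(1 + k)
b(G) = ⅚ + √2*√G/6 (b(G) = (√(G + G) + 5)/(1 + 5) = (√(2*G) + 5)/6 = (√2*√G + 5)/6 = (5 + √2*√G)/6 = ⅚ + √2*√G/6)
l = -8
(44 - 1*14)*(l*b(3) - 85) = (44 - 1*14)*(-8*(⅚ + √2*√3/6) - 85) = (44 - 14)*(-8*(⅚ + √6/6) - 85) = 30*((-20/3 - 4*√6/3) - 85) = 30*(-275/3 - 4*√6/3) = -2750 - 40*√6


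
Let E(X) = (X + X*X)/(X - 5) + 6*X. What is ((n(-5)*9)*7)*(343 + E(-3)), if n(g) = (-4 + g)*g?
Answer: 3676995/4 ≈ 9.1925e+5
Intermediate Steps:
n(g) = g*(-4 + g)
E(X) = 6*X + (X + X²)/(-5 + X) (E(X) = (X + X²)/(-5 + X) + 6*X = 6*X + (X + X²)/(-5 + X))
((n(-5)*9)*7)*(343 + E(-3)) = ((-5*(-4 - 5)*9)*7)*(343 - 3*(-29 + 7*(-3))/(-5 - 3)) = ((-5*(-9)*9)*7)*(343 - 3*(-29 - 21)/(-8)) = ((45*9)*7)*(343 - 3*(-⅛)*(-50)) = (405*7)*(343 - 75/4) = 2835*(1297/4) = 3676995/4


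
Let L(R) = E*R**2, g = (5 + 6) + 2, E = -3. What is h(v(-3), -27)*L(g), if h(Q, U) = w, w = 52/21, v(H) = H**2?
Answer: -8788/7 ≈ -1255.4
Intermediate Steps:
g = 13 (g = 11 + 2 = 13)
w = 52/21 (w = 52*(1/21) = 52/21 ≈ 2.4762)
h(Q, U) = 52/21
L(R) = -3*R**2
h(v(-3), -27)*L(g) = 52*(-3*13**2)/21 = 52*(-3*169)/21 = (52/21)*(-507) = -8788/7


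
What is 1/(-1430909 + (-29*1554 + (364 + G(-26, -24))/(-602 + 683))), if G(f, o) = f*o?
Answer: -81/119552987 ≈ -6.7752e-7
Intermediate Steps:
1/(-1430909 + (-29*1554 + (364 + G(-26, -24))/(-602 + 683))) = 1/(-1430909 + (-29*1554 + (364 - 26*(-24))/(-602 + 683))) = 1/(-1430909 + (-45066 + (364 + 624)/81)) = 1/(-1430909 + (-45066 + 988*(1/81))) = 1/(-1430909 + (-45066 + 988/81)) = 1/(-1430909 - 3649358/81) = 1/(-119552987/81) = -81/119552987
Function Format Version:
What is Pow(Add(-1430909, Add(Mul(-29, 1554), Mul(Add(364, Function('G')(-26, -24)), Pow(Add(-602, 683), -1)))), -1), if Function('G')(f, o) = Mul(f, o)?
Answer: Rational(-81, 119552987) ≈ -6.7752e-7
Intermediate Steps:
Pow(Add(-1430909, Add(Mul(-29, 1554), Mul(Add(364, Function('G')(-26, -24)), Pow(Add(-602, 683), -1)))), -1) = Pow(Add(-1430909, Add(Mul(-29, 1554), Mul(Add(364, Mul(-26, -24)), Pow(Add(-602, 683), -1)))), -1) = Pow(Add(-1430909, Add(-45066, Mul(Add(364, 624), Pow(81, -1)))), -1) = Pow(Add(-1430909, Add(-45066, Mul(988, Rational(1, 81)))), -1) = Pow(Add(-1430909, Add(-45066, Rational(988, 81))), -1) = Pow(Add(-1430909, Rational(-3649358, 81)), -1) = Pow(Rational(-119552987, 81), -1) = Rational(-81, 119552987)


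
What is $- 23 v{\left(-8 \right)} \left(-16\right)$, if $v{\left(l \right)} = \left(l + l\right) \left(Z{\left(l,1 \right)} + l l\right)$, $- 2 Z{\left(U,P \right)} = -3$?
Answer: $-385664$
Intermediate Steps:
$Z{\left(U,P \right)} = \frac{3}{2}$ ($Z{\left(U,P \right)} = \left(- \frac{1}{2}\right) \left(-3\right) = \frac{3}{2}$)
$v{\left(l \right)} = 2 l \left(\frac{3}{2} + l^{2}\right)$ ($v{\left(l \right)} = \left(l + l\right) \left(\frac{3}{2} + l l\right) = 2 l \left(\frac{3}{2} + l^{2}\right)$)
$- 23 v{\left(-8 \right)} \left(-16\right) = - 23 \left(- 8 \left(3 + 2 \left(-8\right)^{2}\right)\right) \left(-16\right) = - 23 \left(- 8 \left(3 + 2 \cdot 64\right)\right) \left(-16\right) = - 23 \left(- 8 \left(3 + 128\right)\right) \left(-16\right) = - 23 \left(\left(-8\right) 131\right) \left(-16\right) = \left(-23\right) \left(-1048\right) \left(-16\right) = 24104 \left(-16\right) = -385664$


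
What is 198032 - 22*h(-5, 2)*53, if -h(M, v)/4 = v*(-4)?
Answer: 160720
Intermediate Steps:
h(M, v) = 16*v (h(M, v) = -4*v*(-4) = -(-16)*v = 16*v)
198032 - 22*h(-5, 2)*53 = 198032 - 22*(16*2)*53 = 198032 - 22*32*53 = 198032 - 704*53 = 198032 - 1*37312 = 198032 - 37312 = 160720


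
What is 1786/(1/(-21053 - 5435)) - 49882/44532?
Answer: -1053350334029/22266 ≈ -4.7308e+7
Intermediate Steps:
1786/(1/(-21053 - 5435)) - 49882/44532 = 1786/(1/(-26488)) - 49882*1/44532 = 1786/(-1/26488) - 24941/22266 = 1786*(-26488) - 24941/22266 = -47307568 - 24941/22266 = -1053350334029/22266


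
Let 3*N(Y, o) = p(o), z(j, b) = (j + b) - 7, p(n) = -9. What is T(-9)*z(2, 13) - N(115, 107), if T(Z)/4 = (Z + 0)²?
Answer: 2595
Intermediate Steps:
T(Z) = 4*Z² (T(Z) = 4*(Z + 0)² = 4*Z²)
z(j, b) = -7 + b + j (z(j, b) = (b + j) - 7 = -7 + b + j)
N(Y, o) = -3 (N(Y, o) = (⅓)*(-9) = -3)
T(-9)*z(2, 13) - N(115, 107) = (4*(-9)²)*(-7 + 13 + 2) - 1*(-3) = (4*81)*8 + 3 = 324*8 + 3 = 2592 + 3 = 2595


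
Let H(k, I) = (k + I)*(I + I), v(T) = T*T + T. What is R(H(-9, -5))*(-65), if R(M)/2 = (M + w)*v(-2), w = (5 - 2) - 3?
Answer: -36400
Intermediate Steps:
w = 0 (w = 3 - 3 = 0)
v(T) = T + T² (v(T) = T² + T = T + T²)
H(k, I) = 2*I*(I + k) (H(k, I) = (I + k)*(2*I) = 2*I*(I + k))
R(M) = 4*M (R(M) = 2*((M + 0)*(-2*(1 - 2))) = 2*(M*(-2*(-1))) = 2*(M*2) = 2*(2*M) = 4*M)
R(H(-9, -5))*(-65) = (4*(2*(-5)*(-5 - 9)))*(-65) = (4*(2*(-5)*(-14)))*(-65) = (4*140)*(-65) = 560*(-65) = -36400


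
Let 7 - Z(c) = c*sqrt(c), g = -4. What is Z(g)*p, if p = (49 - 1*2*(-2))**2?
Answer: 19663 + 22472*I ≈ 19663.0 + 22472.0*I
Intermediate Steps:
Z(c) = 7 - c**(3/2) (Z(c) = 7 - c*sqrt(c) = 7 - c**(3/2))
p = 2809 (p = (49 - 2*(-2))**2 = (49 + 4)**2 = 53**2 = 2809)
Z(g)*p = (7 - (-4)**(3/2))*2809 = (7 - (-8)*I)*2809 = (7 + 8*I)*2809 = 19663 + 22472*I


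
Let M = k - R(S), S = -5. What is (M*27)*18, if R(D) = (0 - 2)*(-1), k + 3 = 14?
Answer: 4374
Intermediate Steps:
k = 11 (k = -3 + 14 = 11)
R(D) = 2 (R(D) = -2*(-1) = 2)
M = 9 (M = 11 - 1*2 = 11 - 2 = 9)
(M*27)*18 = (9*27)*18 = 243*18 = 4374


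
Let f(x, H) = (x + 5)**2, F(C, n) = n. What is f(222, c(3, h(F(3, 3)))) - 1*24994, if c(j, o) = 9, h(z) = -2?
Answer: 26535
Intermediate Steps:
f(x, H) = (5 + x)**2
f(222, c(3, h(F(3, 3)))) - 1*24994 = (5 + 222)**2 - 1*24994 = 227**2 - 24994 = 51529 - 24994 = 26535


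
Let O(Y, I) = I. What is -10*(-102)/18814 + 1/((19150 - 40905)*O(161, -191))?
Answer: 2119163957/39088013435 ≈ 0.054215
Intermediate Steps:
-10*(-102)/18814 + 1/((19150 - 40905)*O(161, -191)) = -10*(-102)/18814 + 1/((19150 - 40905)*(-191)) = 1020*(1/18814) - 1/191/(-21755) = 510/9407 - 1/21755*(-1/191) = 510/9407 + 1/4155205 = 2119163957/39088013435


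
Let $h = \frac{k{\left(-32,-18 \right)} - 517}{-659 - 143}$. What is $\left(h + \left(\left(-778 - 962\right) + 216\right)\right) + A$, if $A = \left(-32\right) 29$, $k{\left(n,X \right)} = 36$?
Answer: $- \frac{1966023}{802} \approx -2451.4$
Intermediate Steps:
$A = -928$
$h = \frac{481}{802}$ ($h = \frac{36 - 517}{-659 - 143} = - \frac{481}{-802} = \left(-481\right) \left(- \frac{1}{802}\right) = \frac{481}{802} \approx 0.59975$)
$\left(h + \left(\left(-778 - 962\right) + 216\right)\right) + A = \left(\frac{481}{802} + \left(\left(-778 - 962\right) + 216\right)\right) - 928 = \left(\frac{481}{802} + \left(-1740 + 216\right)\right) - 928 = \left(\frac{481}{802} - 1524\right) - 928 = - \frac{1221767}{802} - 928 = - \frac{1966023}{802}$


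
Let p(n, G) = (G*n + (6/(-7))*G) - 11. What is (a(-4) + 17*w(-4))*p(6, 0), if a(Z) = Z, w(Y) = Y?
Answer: 792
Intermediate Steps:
p(n, G) = -11 - 6*G/7 + G*n (p(n, G) = (G*n + (6*(-1/7))*G) - 11 = (G*n - 6*G/7) - 11 = (-6*G/7 + G*n) - 11 = -11 - 6*G/7 + G*n)
(a(-4) + 17*w(-4))*p(6, 0) = (-4 + 17*(-4))*(-11 - 6/7*0 + 0*6) = (-4 - 68)*(-11 + 0 + 0) = -72*(-11) = 792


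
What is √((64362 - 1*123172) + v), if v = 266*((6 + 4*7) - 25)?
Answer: 4*I*√3526 ≈ 237.52*I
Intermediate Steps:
v = 2394 (v = 266*((6 + 28) - 25) = 266*(34 - 25) = 266*9 = 2394)
√((64362 - 1*123172) + v) = √((64362 - 1*123172) + 2394) = √((64362 - 123172) + 2394) = √(-58810 + 2394) = √(-56416) = 4*I*√3526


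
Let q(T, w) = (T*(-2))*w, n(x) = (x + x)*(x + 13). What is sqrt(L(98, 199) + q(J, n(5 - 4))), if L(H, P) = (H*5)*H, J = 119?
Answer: 14*sqrt(211) ≈ 203.36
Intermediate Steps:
n(x) = 2*x*(13 + x) (n(x) = (2*x)*(13 + x) = 2*x*(13 + x))
q(T, w) = -2*T*w (q(T, w) = (-2*T)*w = -2*T*w)
L(H, P) = 5*H**2 (L(H, P) = (5*H)*H = 5*H**2)
sqrt(L(98, 199) + q(J, n(5 - 4))) = sqrt(5*98**2 - 2*119*2*(5 - 4)*(13 + (5 - 4))) = sqrt(5*9604 - 2*119*2*1*(13 + 1)) = sqrt(48020 - 2*119*2*1*14) = sqrt(48020 - 2*119*28) = sqrt(48020 - 6664) = sqrt(41356) = 14*sqrt(211)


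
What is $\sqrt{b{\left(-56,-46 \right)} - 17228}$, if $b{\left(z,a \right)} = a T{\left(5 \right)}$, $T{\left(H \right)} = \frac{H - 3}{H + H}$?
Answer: $\frac{i \sqrt{430930}}{5} \approx 131.29 i$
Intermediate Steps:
$T{\left(H \right)} = \frac{-3 + H}{2 H}$
$b{\left(z,a \right)} = \frac{a}{5}$ ($b{\left(z,a \right)} = a \frac{-3 + 5}{2 \cdot 5} = a \frac{1}{2} \cdot \frac{1}{5} \cdot 2 = a \frac{1}{5} = \frac{a}{5}$)
$\sqrt{b{\left(-56,-46 \right)} - 17228} = \sqrt{\frac{1}{5} \left(-46\right) - 17228} = \sqrt{- \frac{46}{5} - 17228} = \sqrt{- \frac{86186}{5}} = \frac{i \sqrt{430930}}{5}$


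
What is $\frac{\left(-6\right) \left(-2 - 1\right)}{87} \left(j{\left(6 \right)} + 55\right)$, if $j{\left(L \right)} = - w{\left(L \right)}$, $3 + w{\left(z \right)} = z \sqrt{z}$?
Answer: $12 - \frac{36 \sqrt{6}}{29} \approx 8.9593$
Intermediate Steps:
$w{\left(z \right)} = -3 + z^{\frac{3}{2}}$ ($w{\left(z \right)} = -3 + z \sqrt{z} = -3 + z^{\frac{3}{2}}$)
$j{\left(L \right)} = 3 - L^{\frac{3}{2}}$ ($j{\left(L \right)} = - (-3 + L^{\frac{3}{2}}) = 3 - L^{\frac{3}{2}}$)
$\frac{\left(-6\right) \left(-2 - 1\right)}{87} \left(j{\left(6 \right)} + 55\right) = \frac{\left(-6\right) \left(-2 - 1\right)}{87} \left(\left(3 - 6^{\frac{3}{2}}\right) + 55\right) = \left(-6\right) \left(-3\right) \frac{1}{87} \left(\left(3 - 6 \sqrt{6}\right) + 55\right) = 18 \cdot \frac{1}{87} \left(\left(3 - 6 \sqrt{6}\right) + 55\right) = \frac{6 \left(58 - 6 \sqrt{6}\right)}{29} = 12 - \frac{36 \sqrt{6}}{29}$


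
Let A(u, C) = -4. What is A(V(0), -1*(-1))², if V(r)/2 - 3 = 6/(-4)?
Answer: 16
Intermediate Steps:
V(r) = 3 (V(r) = 6 + 2*(6/(-4)) = 6 + 2*(6*(-¼)) = 6 + 2*(-3/2) = 6 - 3 = 3)
A(V(0), -1*(-1))² = (-4)² = 16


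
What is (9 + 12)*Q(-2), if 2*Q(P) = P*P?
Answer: 42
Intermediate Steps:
Q(P) = P²/2 (Q(P) = (P*P)/2 = P²/2)
(9 + 12)*Q(-2) = (9 + 12)*((½)*(-2)²) = 21*((½)*4) = 21*2 = 42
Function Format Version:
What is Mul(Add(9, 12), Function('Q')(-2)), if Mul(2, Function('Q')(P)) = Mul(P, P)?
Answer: 42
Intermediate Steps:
Function('Q')(P) = Mul(Rational(1, 2), Pow(P, 2)) (Function('Q')(P) = Mul(Rational(1, 2), Mul(P, P)) = Mul(Rational(1, 2), Pow(P, 2)))
Mul(Add(9, 12), Function('Q')(-2)) = Mul(Add(9, 12), Mul(Rational(1, 2), Pow(-2, 2))) = Mul(21, Mul(Rational(1, 2), 4)) = Mul(21, 2) = 42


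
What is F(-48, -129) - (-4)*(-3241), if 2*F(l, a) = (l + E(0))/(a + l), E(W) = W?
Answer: -764868/59 ≈ -12964.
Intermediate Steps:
F(l, a) = l/(2*(a + l)) (F(l, a) = ((l + 0)/(a + l))/2 = (l/(a + l))/2 = l/(2*(a + l)))
F(-48, -129) - (-4)*(-3241) = (½)*(-48)/(-129 - 48) - (-4)*(-3241) = (½)*(-48)/(-177) - 1*12964 = (½)*(-48)*(-1/177) - 12964 = 8/59 - 12964 = -764868/59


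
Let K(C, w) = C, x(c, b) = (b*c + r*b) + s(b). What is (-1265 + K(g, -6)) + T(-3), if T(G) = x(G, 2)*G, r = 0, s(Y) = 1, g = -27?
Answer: -1277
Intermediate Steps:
x(c, b) = 1 + b*c (x(c, b) = (b*c + 0*b) + 1 = (b*c + 0) + 1 = b*c + 1 = 1 + b*c)
T(G) = G*(1 + 2*G) (T(G) = (1 + 2*G)*G = G*(1 + 2*G))
(-1265 + K(g, -6)) + T(-3) = (-1265 - 27) - 3*(1 + 2*(-3)) = -1292 - 3*(1 - 6) = -1292 - 3*(-5) = -1292 + 15 = -1277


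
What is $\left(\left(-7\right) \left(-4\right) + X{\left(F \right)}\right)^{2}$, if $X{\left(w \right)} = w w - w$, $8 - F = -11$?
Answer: $136900$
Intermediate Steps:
$F = 19$ ($F = 8 - -11 = 8 + 11 = 19$)
$X{\left(w \right)} = w^{2} - w$
$\left(\left(-7\right) \left(-4\right) + X{\left(F \right)}\right)^{2} = \left(\left(-7\right) \left(-4\right) + 19 \left(-1 + 19\right)\right)^{2} = \left(28 + 19 \cdot 18\right)^{2} = \left(28 + 342\right)^{2} = 370^{2} = 136900$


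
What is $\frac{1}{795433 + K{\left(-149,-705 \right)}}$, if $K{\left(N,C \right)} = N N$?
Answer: $\frac{1}{817634} \approx 1.223 \cdot 10^{-6}$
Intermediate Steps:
$K{\left(N,C \right)} = N^{2}$
$\frac{1}{795433 + K{\left(-149,-705 \right)}} = \frac{1}{795433 + \left(-149\right)^{2}} = \frac{1}{795433 + 22201} = \frac{1}{817634}$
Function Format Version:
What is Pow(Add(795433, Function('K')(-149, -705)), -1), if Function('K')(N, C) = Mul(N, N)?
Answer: Rational(1, 817634) ≈ 1.2230e-6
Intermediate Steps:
Function('K')(N, C) = Pow(N, 2)
Pow(Add(795433, Function('K')(-149, -705)), -1) = Pow(Add(795433, Pow(-149, 2)), -1) = Pow(Add(795433, 22201), -1) = Pow(817634, -1) = Rational(1, 817634)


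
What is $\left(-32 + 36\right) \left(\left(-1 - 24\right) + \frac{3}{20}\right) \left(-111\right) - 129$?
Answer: $\frac{54522}{5} \approx 10904.0$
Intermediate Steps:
$\left(-32 + 36\right) \left(\left(-1 - 24\right) + \frac{3}{20}\right) \left(-111\right) - 129 = 4 \left(\left(-1 - 24\right) + 3 \cdot \frac{1}{20}\right) \left(-111\right) - 129 = 4 \left(-25 + \frac{3}{20}\right) \left(-111\right) - 129 = 4 \left(- \frac{497}{20}\right) \left(-111\right) - 129 = \left(- \frac{497}{5}\right) \left(-111\right) - 129 = \frac{55167}{5} - 129 = \frac{54522}{5}$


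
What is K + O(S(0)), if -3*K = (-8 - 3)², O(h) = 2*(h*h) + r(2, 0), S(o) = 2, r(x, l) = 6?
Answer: -79/3 ≈ -26.333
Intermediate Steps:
O(h) = 6 + 2*h² (O(h) = 2*(h*h) + 6 = 2*h² + 6 = 6 + 2*h²)
K = -121/3 (K = -(-8 - 3)²/3 = -⅓*(-11)² = -⅓*121 = -121/3 ≈ -40.333)
K + O(S(0)) = -121/3 + (6 + 2*2²) = -121/3 + (6 + 2*4) = -121/3 + (6 + 8) = -121/3 + 14 = -79/3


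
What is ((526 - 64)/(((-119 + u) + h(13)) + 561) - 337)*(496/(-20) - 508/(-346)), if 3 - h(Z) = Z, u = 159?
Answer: 267350954/34081 ≈ 7844.6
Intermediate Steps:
h(Z) = 3 - Z
((526 - 64)/(((-119 + u) + h(13)) + 561) - 337)*(496/(-20) - 508/(-346)) = ((526 - 64)/(((-119 + 159) + (3 - 1*13)) + 561) - 337)*(496/(-20) - 508/(-346)) = (462/((40 + (3 - 13)) + 561) - 337)*(496*(-1/20) - 508*(-1/346)) = (462/((40 - 10) + 561) - 337)*(-124/5 + 254/173) = (462/(30 + 561) - 337)*(-20182/865) = (462/591 - 337)*(-20182/865) = (462*(1/591) - 337)*(-20182/865) = (154/197 - 337)*(-20182/865) = -66235/197*(-20182/865) = 267350954/34081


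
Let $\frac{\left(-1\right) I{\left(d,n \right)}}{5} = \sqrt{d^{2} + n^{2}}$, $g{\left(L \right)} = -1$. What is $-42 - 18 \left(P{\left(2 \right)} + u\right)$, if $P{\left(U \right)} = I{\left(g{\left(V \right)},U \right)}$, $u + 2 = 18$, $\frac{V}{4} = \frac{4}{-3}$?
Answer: $-330 + 90 \sqrt{5} \approx -128.75$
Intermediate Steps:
$V = - \frac{16}{3}$ ($V = 4 \frac{4}{-3} = 4 \cdot 4 \left(- \frac{1}{3}\right) = 4 \left(- \frac{4}{3}\right) = - \frac{16}{3} \approx -5.3333$)
$u = 16$ ($u = -2 + 18 = 16$)
$I{\left(d,n \right)} = - 5 \sqrt{d^{2} + n^{2}}$
$P{\left(U \right)} = - 5 \sqrt{1 + U^{2}}$ ($P{\left(U \right)} = - 5 \sqrt{\left(-1\right)^{2} + U^{2}} = - 5 \sqrt{1 + U^{2}}$)
$-42 - 18 \left(P{\left(2 \right)} + u\right) = -42 - 18 \left(- 5 \sqrt{1 + 2^{2}} + 16\right) = -42 - 18 \left(- 5 \sqrt{1 + 4} + 16\right) = -42 - 18 \left(- 5 \sqrt{5} + 16\right) = -42 - 18 \left(16 - 5 \sqrt{5}\right) = -42 - \left(288 - 90 \sqrt{5}\right) = -330 + 90 \sqrt{5}$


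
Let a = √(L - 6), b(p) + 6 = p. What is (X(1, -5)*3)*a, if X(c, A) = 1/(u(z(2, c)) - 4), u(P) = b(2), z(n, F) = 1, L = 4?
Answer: -3*I*√2/8 ≈ -0.53033*I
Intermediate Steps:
b(p) = -6 + p
u(P) = -4 (u(P) = -6 + 2 = -4)
X(c, A) = -⅛ (X(c, A) = 1/(-4 - 4) = 1/(-8) = -⅛)
a = I*√2 (a = √(4 - 6) = √(-2) = I*√2 ≈ 1.4142*I)
(X(1, -5)*3)*a = (-⅛*3)*(I*√2) = -3*I*√2/8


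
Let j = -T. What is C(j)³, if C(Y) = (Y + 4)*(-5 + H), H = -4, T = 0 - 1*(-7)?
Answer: 19683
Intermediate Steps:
T = 7 (T = 0 + 7 = 7)
j = -7 (j = -1*7 = -7)
C(Y) = -36 - 9*Y (C(Y) = (Y + 4)*(-5 - 4) = (4 + Y)*(-9) = -36 - 9*Y)
C(j)³ = (-36 - 9*(-7))³ = (-36 + 63)³ = 27³ = 19683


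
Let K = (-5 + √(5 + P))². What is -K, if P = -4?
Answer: -16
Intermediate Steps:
K = 16 (K = (-5 + √(5 - 4))² = (-5 + √1)² = (-5 + 1)² = (-4)² = 16)
-K = -1*16 = -16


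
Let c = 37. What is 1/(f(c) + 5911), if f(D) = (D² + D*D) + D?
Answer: 1/8686 ≈ 0.00011513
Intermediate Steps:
f(D) = D + 2*D² (f(D) = (D² + D²) + D = 2*D² + D = D + 2*D²)
1/(f(c) + 5911) = 1/(37*(1 + 2*37) + 5911) = 1/(37*(1 + 74) + 5911) = 1/(37*75 + 5911) = 1/(2775 + 5911) = 1/8686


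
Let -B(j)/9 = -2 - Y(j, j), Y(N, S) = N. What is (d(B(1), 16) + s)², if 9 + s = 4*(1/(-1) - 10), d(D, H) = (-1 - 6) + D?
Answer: 1089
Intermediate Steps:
B(j) = 18 + 9*j (B(j) = -9*(-2 - j) = 18 + 9*j)
d(D, H) = -7 + D
s = -53 (s = -9 + 4*(1/(-1) - 10) = -9 + 4*(-1 - 10) = -9 + 4*(-11) = -9 - 44 = -53)
(d(B(1), 16) + s)² = ((-7 + (18 + 9*1)) - 53)² = ((-7 + (18 + 9)) - 53)² = ((-7 + 27) - 53)² = (20 - 53)² = (-33)² = 1089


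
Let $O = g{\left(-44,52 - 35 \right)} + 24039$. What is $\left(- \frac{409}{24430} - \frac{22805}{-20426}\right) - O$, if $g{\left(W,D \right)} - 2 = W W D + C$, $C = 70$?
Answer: $- \frac{1016226344758}{17821685} \approx -57022.0$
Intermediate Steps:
$g{\left(W,D \right)} = 72 + D W^{2}$ ($g{\left(W,D \right)} = 2 + \left(W W D + 70\right) = 2 + \left(W^{2} D + 70\right) = 2 + \left(D W^{2} + 70\right) = 2 + \left(70 + D W^{2}\right) = 72 + D W^{2}$)
$O = 57023$ ($O = \left(72 + \left(52 - 35\right) \left(-44\right)^{2}\right) + 24039 = \left(72 + \left(52 - 35\right) 1936\right) + 24039 = \left(72 + 17 \cdot 1936\right) + 24039 = \left(72 + 32912\right) + 24039 = 32984 + 24039 = 57023$)
$\left(- \frac{409}{24430} - \frac{22805}{-20426}\right) - O = \left(- \frac{409}{24430} - \frac{22805}{-20426}\right) - 57023 = \left(\left(-409\right) \frac{1}{24430} - - \frac{22805}{20426}\right) - 57023 = \left(- \frac{409}{24430} + \frac{22805}{20426}\right) - 57023 = \frac{19598997}{17821685} - 57023 = - \frac{1016226344758}{17821685}$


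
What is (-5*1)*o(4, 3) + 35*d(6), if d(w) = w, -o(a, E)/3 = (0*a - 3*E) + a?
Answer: 135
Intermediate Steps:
o(a, E) = -3*a + 9*E (o(a, E) = -3*((0*a - 3*E) + a) = -3*((0 - 3*E) + a) = -3*(-3*E + a) = -3*(a - 3*E) = -3*a + 9*E)
(-5*1)*o(4, 3) + 35*d(6) = (-5*1)*(-3*4 + 9*3) + 35*6 = -5*(-12 + 27) + 210 = -5*15 + 210 = -75 + 210 = 135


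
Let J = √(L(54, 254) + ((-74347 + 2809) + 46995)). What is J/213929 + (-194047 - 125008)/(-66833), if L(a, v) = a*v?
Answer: 319055/66833 + 3*I*√1203/213929 ≈ 4.7739 + 0.00048639*I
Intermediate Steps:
J = 3*I*√1203 (J = √(54*254 + ((-74347 + 2809) + 46995)) = √(13716 + (-71538 + 46995)) = √(13716 - 24543) = √(-10827) = 3*I*√1203 ≈ 104.05*I)
J/213929 + (-194047 - 125008)/(-66833) = (3*I*√1203)/213929 + (-194047 - 125008)/(-66833) = (3*I*√1203)*(1/213929) - 319055*(-1/66833) = 3*I*√1203/213929 + 319055/66833 = 319055/66833 + 3*I*√1203/213929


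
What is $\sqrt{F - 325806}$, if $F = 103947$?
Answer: $9 i \sqrt{2739} \approx 471.02 i$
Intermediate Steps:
$\sqrt{F - 325806} = \sqrt{103947 - 325806} = \sqrt{-221859} = 9 i \sqrt{2739}$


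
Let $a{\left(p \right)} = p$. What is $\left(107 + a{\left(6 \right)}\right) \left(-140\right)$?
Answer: $-15820$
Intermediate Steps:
$\left(107 + a{\left(6 \right)}\right) \left(-140\right) = \left(107 + 6\right) \left(-140\right) = 113 \left(-140\right) = -15820$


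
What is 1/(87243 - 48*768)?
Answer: 1/50379 ≈ 1.9850e-5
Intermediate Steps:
1/(87243 - 48*768) = 1/(87243 - 36864) = 1/50379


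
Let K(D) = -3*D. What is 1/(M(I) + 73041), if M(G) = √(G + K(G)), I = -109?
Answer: 73041/5334987463 - √218/5334987463 ≈ 1.3688e-5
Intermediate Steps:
M(G) = √2*√(-G) (M(G) = √(G - 3*G) = √(-2*G) = √2*√(-G))
1/(M(I) + 73041) = 1/(√2*√(-1*(-109)) + 73041) = 1/(√2*√109 + 73041) = 1/(√218 + 73041) = 1/(73041 + √218)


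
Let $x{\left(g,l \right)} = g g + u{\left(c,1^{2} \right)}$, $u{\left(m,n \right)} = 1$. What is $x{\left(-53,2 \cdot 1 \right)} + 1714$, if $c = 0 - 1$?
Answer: $4524$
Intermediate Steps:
$c = -1$
$x{\left(g,l \right)} = 1 + g^{2}$ ($x{\left(g,l \right)} = g g + 1 = g^{2} + 1 = 1 + g^{2}$)
$x{\left(-53,2 \cdot 1 \right)} + 1714 = \left(1 + \left(-53\right)^{2}\right) + 1714 = \left(1 + 2809\right) + 1714 = 2810 + 1714 = 4524$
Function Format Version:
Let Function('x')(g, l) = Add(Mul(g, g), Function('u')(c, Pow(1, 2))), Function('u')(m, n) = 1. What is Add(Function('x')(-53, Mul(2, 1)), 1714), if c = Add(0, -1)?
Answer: 4524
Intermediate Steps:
c = -1
Function('x')(g, l) = Add(1, Pow(g, 2)) (Function('x')(g, l) = Add(Mul(g, g), 1) = Add(Pow(g, 2), 1) = Add(1, Pow(g, 2)))
Add(Function('x')(-53, Mul(2, 1)), 1714) = Add(Add(1, Pow(-53, 2)), 1714) = Add(Add(1, 2809), 1714) = Add(2810, 1714) = 4524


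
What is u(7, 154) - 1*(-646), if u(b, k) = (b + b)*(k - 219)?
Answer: -264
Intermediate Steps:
u(b, k) = 2*b*(-219 + k) (u(b, k) = (2*b)*(-219 + k) = 2*b*(-219 + k))
u(7, 154) - 1*(-646) = 2*7*(-219 + 154) - 1*(-646) = 2*7*(-65) + 646 = -910 + 646 = -264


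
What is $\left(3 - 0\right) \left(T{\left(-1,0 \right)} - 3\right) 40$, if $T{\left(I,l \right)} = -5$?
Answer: $-960$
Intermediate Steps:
$\left(3 - 0\right) \left(T{\left(-1,0 \right)} - 3\right) 40 = \left(3 - 0\right) \left(-5 - 3\right) 40 = \left(3 + 0\right) \left(-5 - 3\right) 40 = 3 \left(-8\right) 40 = \left(-24\right) 40 = -960$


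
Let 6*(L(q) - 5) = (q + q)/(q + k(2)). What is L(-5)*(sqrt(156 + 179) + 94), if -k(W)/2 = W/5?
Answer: 43240/87 + 460*sqrt(335)/87 ≈ 593.79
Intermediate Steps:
k(W) = -2*W/5
L(q) = 5 + q/(3*(-4/5 + q)) (L(q) = 5 + ((q + q)/(q - 2/5*2))/6 = 5 + ((2*q)/(q - 4/5))/6 = 5 + ((2*q)/(-4/5 + q))/6 = 5 + (2*q/(-4/5 + q))/6 = 5 + q/(3*(-4/5 + q)))
L(-5)*(sqrt(156 + 179) + 94) = (20*(-3 + 4*(-5))/(3*(-4 + 5*(-5))))*(sqrt(156 + 179) + 94) = (20*(-3 - 20)/(3*(-4 - 25)))*(sqrt(335) + 94) = ((20/3)*(-23)/(-29))*(94 + sqrt(335)) = ((20/3)*(-1/29)*(-23))*(94 + sqrt(335)) = 460*(94 + sqrt(335))/87 = 43240/87 + 460*sqrt(335)/87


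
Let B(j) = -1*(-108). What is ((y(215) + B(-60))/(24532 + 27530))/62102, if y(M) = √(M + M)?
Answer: 9/269429527 + √430/3233154324 ≈ 3.9818e-8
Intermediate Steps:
y(M) = √2*√M (y(M) = √(2*M) = √2*√M)
B(j) = 108
((y(215) + B(-60))/(24532 + 27530))/62102 = ((√2*√215 + 108)/(24532 + 27530))/62102 = ((√430 + 108)/52062)*(1/62102) = ((108 + √430)*(1/52062))*(1/62102) = (18/8677 + √430/52062)*(1/62102) = 9/269429527 + √430/3233154324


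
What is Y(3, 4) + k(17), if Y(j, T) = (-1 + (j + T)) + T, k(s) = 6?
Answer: 16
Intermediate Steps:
Y(j, T) = -1 + j + 2*T (Y(j, T) = (-1 + (T + j)) + T = (-1 + T + j) + T = -1 + j + 2*T)
Y(3, 4) + k(17) = (-1 + 3 + 2*4) + 6 = (-1 + 3 + 8) + 6 = 10 + 6 = 16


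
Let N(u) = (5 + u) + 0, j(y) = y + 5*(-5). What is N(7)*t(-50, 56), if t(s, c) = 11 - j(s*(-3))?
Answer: -1368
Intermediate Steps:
j(y) = -25 + y (j(y) = y - 25 = -25 + y)
N(u) = 5 + u
t(s, c) = 36 + 3*s (t(s, c) = 11 - (-25 + s*(-3)) = 11 - (-25 - 3*s) = 11 + (25 + 3*s) = 36 + 3*s)
N(7)*t(-50, 56) = (5 + 7)*(36 + 3*(-50)) = 12*(36 - 150) = 12*(-114) = -1368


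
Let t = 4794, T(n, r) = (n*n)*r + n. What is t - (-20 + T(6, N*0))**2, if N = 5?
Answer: 4598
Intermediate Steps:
T(n, r) = n + r*n**2 (T(n, r) = n**2*r + n = r*n**2 + n = n + r*n**2)
t - (-20 + T(6, N*0))**2 = 4794 - (-20 + 6*(1 + 6*(5*0)))**2 = 4794 - (-20 + 6*(1 + 6*0))**2 = 4794 - (-20 + 6*(1 + 0))**2 = 4794 - (-20 + 6*1)**2 = 4794 - (-20 + 6)**2 = 4794 - 1*(-14)**2 = 4794 - 1*196 = 4794 - 196 = 4598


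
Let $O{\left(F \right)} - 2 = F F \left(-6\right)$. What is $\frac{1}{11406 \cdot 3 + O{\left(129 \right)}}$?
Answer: $- \frac{1}{65626} \approx -1.5238 \cdot 10^{-5}$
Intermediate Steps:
$O{\left(F \right)} = 2 - 6 F^{2}$ ($O{\left(F \right)} = 2 + F F \left(-6\right) = 2 + F^{2} \left(-6\right) = 2 - 6 F^{2}$)
$\frac{1}{11406 \cdot 3 + O{\left(129 \right)}} = \frac{1}{11406 \cdot 3 + \left(2 - 6 \cdot 129^{2}\right)} = \frac{1}{34218 + \left(2 - 99846\right)} = \frac{1}{34218 - 99844} = \frac{1}{-65626} = - \frac{1}{65626}$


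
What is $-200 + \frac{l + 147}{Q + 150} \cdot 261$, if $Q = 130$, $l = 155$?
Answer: $\frac{11411}{140} \approx 81.507$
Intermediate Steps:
$-200 + \frac{l + 147}{Q + 150} \cdot 261 = -200 + \frac{155 + 147}{130 + 150} \cdot 261 = -200 + \frac{302}{280} \cdot 261 = -200 + 302 \cdot \frac{1}{280} \cdot 261 = -200 + \frac{151}{140} \cdot 261 = -200 + \frac{39411}{140} = \frac{11411}{140}$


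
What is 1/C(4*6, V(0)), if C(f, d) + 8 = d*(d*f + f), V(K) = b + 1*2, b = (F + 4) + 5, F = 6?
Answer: 1/7336 ≈ 0.00013631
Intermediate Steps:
b = 15 (b = (6 + 4) + 5 = 10 + 5 = 15)
V(K) = 17 (V(K) = 15 + 1*2 = 15 + 2 = 17)
C(f, d) = -8 + d*(f + d*f) (C(f, d) = -8 + d*(d*f + f) = -8 + d*(f + d*f))
1/C(4*6, V(0)) = 1/(-8 + 17*(4*6) + (4*6)*17²) = 1/(-8 + 17*24 + 24*289) = 1/(-8 + 408 + 6936) = 1/7336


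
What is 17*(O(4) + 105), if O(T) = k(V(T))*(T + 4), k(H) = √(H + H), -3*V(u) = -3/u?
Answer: 1785 + 68*√2 ≈ 1881.2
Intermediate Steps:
V(u) = 1/u (V(u) = -(-1)/u = 1/u)
k(H) = √2*√H (k(H) = √(2*H) = √2*√H)
O(T) = √2*√(1/T)*(4 + T) (O(T) = (√2*√(1/T))*(T + 4) = (√2*√(1/T))*(4 + T) = √2*√(1/T)*(4 + T))
17*(O(4) + 105) = 17*(√2*√(1/4)*(4 + 4) + 105) = 17*(√2*√(¼)*8 + 105) = 17*(√2*(½)*8 + 105) = 17*(4*√2 + 105) = 17*(105 + 4*√2) = 1785 + 68*√2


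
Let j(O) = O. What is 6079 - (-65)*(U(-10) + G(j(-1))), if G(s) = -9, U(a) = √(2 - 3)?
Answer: 5494 + 65*I ≈ 5494.0 + 65.0*I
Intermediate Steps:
U(a) = I (U(a) = √(-1) = I)
6079 - (-65)*(U(-10) + G(j(-1))) = 6079 - (-65)*(I - 9) = 6079 - (-65)*(-9 + I) = 6079 - (585 - 65*I) = 6079 + (-585 + 65*I) = 5494 + 65*I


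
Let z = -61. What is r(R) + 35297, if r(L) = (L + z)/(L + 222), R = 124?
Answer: 12212825/346 ≈ 35297.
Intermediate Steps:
r(L) = (-61 + L)/(222 + L) (r(L) = (L - 61)/(L + 222) = (-61 + L)/(222 + L))
r(R) + 35297 = (-61 + 124)/(222 + 124) + 35297 = 63/346 + 35297 = 12212825/346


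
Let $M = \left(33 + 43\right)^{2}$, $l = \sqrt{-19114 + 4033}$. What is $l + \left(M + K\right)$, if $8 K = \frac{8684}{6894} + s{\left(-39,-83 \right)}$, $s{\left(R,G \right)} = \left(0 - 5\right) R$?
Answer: $\frac{159955483}{27576} + i \sqrt{15081} \approx 5800.5 + 122.8 i$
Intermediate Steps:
$s{\left(R,G \right)} = - 5 R$
$l = i \sqrt{15081}$ ($l = \sqrt{-15081} = i \sqrt{15081} \approx 122.8 i$)
$K = \frac{676507}{27576}$ ($K = \frac{\frac{8684}{6894} - -195}{8} = \frac{8684 \cdot \frac{1}{6894} + 195}{8} = \frac{\frac{4342}{3447} + 195}{8} = \frac{1}{8} \cdot \frac{676507}{3447} = \frac{676507}{27576} \approx 24.532$)
$M = 5776$ ($M = 76^{2} = 5776$)
$l + \left(M + K\right) = i \sqrt{15081} + \left(5776 + \frac{676507}{27576}\right) = i \sqrt{15081} + \frac{159955483}{27576} = \frac{159955483}{27576} + i \sqrt{15081}$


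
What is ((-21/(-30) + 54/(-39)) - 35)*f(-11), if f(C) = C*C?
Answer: -561319/130 ≈ -4317.8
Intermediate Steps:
f(C) = C**2
((-21/(-30) + 54/(-39)) - 35)*f(-11) = ((-21/(-30) + 54/(-39)) - 35)*(-11)**2 = ((-21*(-1/30) + 54*(-1/39)) - 35)*121 = ((7/10 - 18/13) - 35)*121 = (-89/130 - 35)*121 = -4639/130*121 = -561319/130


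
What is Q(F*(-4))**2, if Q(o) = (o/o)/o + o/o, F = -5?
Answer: 441/400 ≈ 1.1025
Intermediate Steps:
Q(o) = 1 + 1/o (Q(o) = 1/o + 1 = 1 + 1/o)
Q(F*(-4))**2 = ((1 - 5*(-4))/((-5*(-4))))**2 = ((1 + 20)/20)**2 = ((1/20)*21)**2 = (21/20)**2 = 441/400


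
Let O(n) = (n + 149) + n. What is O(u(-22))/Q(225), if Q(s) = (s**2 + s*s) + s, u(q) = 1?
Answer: 151/101475 ≈ 0.0014881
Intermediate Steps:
Q(s) = s + 2*s**2 (Q(s) = (s**2 + s**2) + s = 2*s**2 + s = s + 2*s**2)
O(n) = 149 + 2*n (O(n) = (149 + n) + n = 149 + 2*n)
O(u(-22))/Q(225) = (149 + 2*1)/((225*(1 + 2*225))) = (149 + 2)/((225*(1 + 450))) = 151/((225*451)) = 151/101475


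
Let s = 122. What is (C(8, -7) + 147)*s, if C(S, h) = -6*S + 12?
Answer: 13542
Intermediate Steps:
C(S, h) = 12 - 6*S
(C(8, -7) + 147)*s = ((12 - 6*8) + 147)*122 = ((12 - 48) + 147)*122 = (-36 + 147)*122 = 111*122 = 13542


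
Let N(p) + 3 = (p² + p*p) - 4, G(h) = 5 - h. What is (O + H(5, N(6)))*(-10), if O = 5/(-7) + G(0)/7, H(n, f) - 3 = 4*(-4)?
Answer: 130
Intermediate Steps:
N(p) = -7 + 2*p² (N(p) = -3 + ((p² + p*p) - 4) = -3 + ((p² + p²) - 4) = -3 + (2*p² - 4) = -3 + (-4 + 2*p²) = -7 + 2*p²)
H(n, f) = -13 (H(n, f) = 3 + 4*(-4) = 3 - 16 = -13)
O = 0 (O = 5/(-7) + (5 - 1*0)/7 = 5*(-⅐) + (5 + 0)*(⅐) = -5/7 + 5*(⅐) = -5/7 + 5/7 = 0)
(O + H(5, N(6)))*(-10) = (0 - 13)*(-10) = -13*(-10) = 130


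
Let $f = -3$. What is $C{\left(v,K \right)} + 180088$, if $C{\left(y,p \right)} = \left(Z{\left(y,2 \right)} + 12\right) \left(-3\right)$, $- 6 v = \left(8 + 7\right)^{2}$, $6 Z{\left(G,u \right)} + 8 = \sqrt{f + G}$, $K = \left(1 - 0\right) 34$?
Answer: $180056 - \frac{9 i \sqrt{2}}{4} \approx 1.8006 \cdot 10^{5} - 3.182 i$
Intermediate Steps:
$K = 34$ ($K = \left(1 + 0\right) 34 = 1 \cdot 34 = 34$)
$Z{\left(G,u \right)} = - \frac{4}{3} + \frac{\sqrt{-3 + G}}{6}$
$v = - \frac{75}{2}$ ($v = - \frac{\left(8 + 7\right)^{2}}{6} = - \frac{15^{2}}{6} = \left(- \frac{1}{6}\right) 225 = - \frac{75}{2} \approx -37.5$)
$C{\left(y,p \right)} = -32 - \frac{\sqrt{-3 + y}}{2}$ ($C{\left(y,p \right)} = \left(\left(- \frac{4}{3} + \frac{\sqrt{-3 + y}}{6}\right) + 12\right) \left(-3\right) = \left(\frac{32}{3} + \frac{\sqrt{-3 + y}}{6}\right) \left(-3\right) = -32 - \frac{\sqrt{-3 + y}}{2}$)
$C{\left(v,K \right)} + 180088 = \left(-32 - \frac{\sqrt{-3 - \frac{75}{2}}}{2}\right) + 180088 = \left(-32 - \frac{\sqrt{- \frac{81}{2}}}{2}\right) + 180088 = \left(-32 - \frac{\frac{9}{2} i \sqrt{2}}{2}\right) + 180088 = \left(-32 - \frac{9 i \sqrt{2}}{4}\right) + 180088 = 180056 - \frac{9 i \sqrt{2}}{4}$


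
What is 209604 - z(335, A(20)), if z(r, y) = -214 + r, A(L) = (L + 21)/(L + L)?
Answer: 209483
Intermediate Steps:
A(L) = (21 + L)/(2*L) (A(L) = (21 + L)/((2*L)) = (21 + L)*(1/(2*L)) = (21 + L)/(2*L))
209604 - z(335, A(20)) = 209604 - (-214 + 335) = 209604 - 1*121 = 209604 - 121 = 209483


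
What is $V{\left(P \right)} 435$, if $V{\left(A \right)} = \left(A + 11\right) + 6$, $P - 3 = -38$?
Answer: $-7830$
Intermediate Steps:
$P = -35$ ($P = 3 - 38 = -35$)
$V{\left(A \right)} = 17 + A$ ($V{\left(A \right)} = \left(11 + A\right) + 6 = 17 + A$)
$V{\left(P \right)} 435 = \left(17 - 35\right) 435 = \left(-18\right) 435 = -7830$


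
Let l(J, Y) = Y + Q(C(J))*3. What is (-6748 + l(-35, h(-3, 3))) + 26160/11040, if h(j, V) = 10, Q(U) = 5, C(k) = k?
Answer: -309149/46 ≈ -6720.6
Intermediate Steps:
l(J, Y) = 15 + Y (l(J, Y) = Y + 5*3 = Y + 15 = 15 + Y)
(-6748 + l(-35, h(-3, 3))) + 26160/11040 = (-6748 + (15 + 10)) + 26160/11040 = (-6748 + 25) + 26160*(1/11040) = -6723 + 109/46 = -309149/46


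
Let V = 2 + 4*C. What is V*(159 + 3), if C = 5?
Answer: 3564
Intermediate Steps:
V = 22 (V = 2 + 4*5 = 2 + 20 = 22)
V*(159 + 3) = 22*(159 + 3) = 22*162 = 3564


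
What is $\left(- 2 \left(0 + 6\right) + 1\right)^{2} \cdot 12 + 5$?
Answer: $1457$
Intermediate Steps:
$\left(- 2 \left(0 + 6\right) + 1\right)^{2} \cdot 12 + 5 = \left(\left(-2\right) 6 + 1\right)^{2} \cdot 12 + 5 = \left(-12 + 1\right)^{2} \cdot 12 + 5 = \left(-11\right)^{2} \cdot 12 + 5 = 121 \cdot 12 + 5 = 1452 + 5 = 1457$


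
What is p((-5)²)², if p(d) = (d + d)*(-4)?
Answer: 40000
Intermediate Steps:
p(d) = -8*d (p(d) = (2*d)*(-4) = -8*d)
p((-5)²)² = (-8*(-5)²)² = (-8*25)² = (-200)² = 40000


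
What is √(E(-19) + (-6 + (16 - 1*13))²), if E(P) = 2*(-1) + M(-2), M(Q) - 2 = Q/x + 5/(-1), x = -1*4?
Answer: 3*√2/2 ≈ 2.1213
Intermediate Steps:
x = -4
M(Q) = -3 - Q/4 (M(Q) = 2 + (Q/(-4) + 5/(-1)) = 2 + (Q*(-¼) + 5*(-1)) = 2 + (-Q/4 - 5) = 2 + (-5 - Q/4) = -3 - Q/4)
E(P) = -9/2 (E(P) = 2*(-1) + (-3 - ¼*(-2)) = -2 + (-3 + ½) = -2 - 5/2 = -9/2)
√(E(-19) + (-6 + (16 - 1*13))²) = √(-9/2 + (-6 + (16 - 1*13))²) = √(-9/2 + (-6 + (16 - 13))²) = √(-9/2 + (-6 + 3)²) = √(-9/2 + (-3)²) = √(-9/2 + 9) = √(9/2) = 3*√2/2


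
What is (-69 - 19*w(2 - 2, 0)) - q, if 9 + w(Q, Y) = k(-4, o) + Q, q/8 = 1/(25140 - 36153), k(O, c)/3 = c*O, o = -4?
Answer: -8920522/11013 ≈ -810.00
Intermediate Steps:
k(O, c) = 3*O*c (k(O, c) = 3*(c*O) = 3*(O*c) = 3*O*c)
q = -8/11013 (q = 8/(25140 - 36153) = 8/(-11013) = 8*(-1/11013) = -8/11013 ≈ -0.00072641)
w(Q, Y) = 39 + Q (w(Q, Y) = -9 + (3*(-4)*(-4) + Q) = -9 + (48 + Q) = 39 + Q)
(-69 - 19*w(2 - 2, 0)) - q = (-69 - 19*(39 + (2 - 2))) - 1*(-8/11013) = (-69 - 19*(39 + 0)) + 8/11013 = (-69 - 19*39) + 8/11013 = (-69 - 741) + 8/11013 = -810 + 8/11013 = -8920522/11013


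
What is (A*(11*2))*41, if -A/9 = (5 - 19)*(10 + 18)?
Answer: 3182256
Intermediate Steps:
A = 3528 (A = -9*(5 - 19)*(10 + 18) = -(-126)*28 = -9*(-392) = 3528)
(A*(11*2))*41 = (3528*(11*2))*41 = (3528*22)*41 = 77616*41 = 3182256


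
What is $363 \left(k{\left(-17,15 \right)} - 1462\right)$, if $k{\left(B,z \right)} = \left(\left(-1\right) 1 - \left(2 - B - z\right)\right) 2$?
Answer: $-534336$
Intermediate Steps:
$k{\left(B,z \right)} = -6 + 2 B + 2 z$ ($k{\left(B,z \right)} = \left(-1 + \left(-2 + B + z\right)\right) 2 = \left(-3 + B + z\right) 2 = -6 + 2 B + 2 z$)
$363 \left(k{\left(-17,15 \right)} - 1462\right) = 363 \left(\left(-6 + 2 \left(-17\right) + 2 \cdot 15\right) - 1462\right) = 363 \left(\left(-6 - 34 + 30\right) - 1462\right) = 363 \left(-10 - 1462\right) = 363 \left(-1472\right) = -534336$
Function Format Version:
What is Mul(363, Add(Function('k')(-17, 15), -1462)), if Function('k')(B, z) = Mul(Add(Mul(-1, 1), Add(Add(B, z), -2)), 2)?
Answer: -534336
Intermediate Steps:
Function('k')(B, z) = Add(-6, Mul(2, B), Mul(2, z)) (Function('k')(B, z) = Mul(Add(-1, Add(-2, B, z)), 2) = Mul(Add(-3, B, z), 2) = Add(-6, Mul(2, B), Mul(2, z)))
Mul(363, Add(Function('k')(-17, 15), -1462)) = Mul(363, Add(Add(-6, Mul(2, -17), Mul(2, 15)), -1462)) = Mul(363, Add(Add(-6, -34, 30), -1462)) = Mul(363, Add(-10, -1462)) = Mul(363, -1472) = -534336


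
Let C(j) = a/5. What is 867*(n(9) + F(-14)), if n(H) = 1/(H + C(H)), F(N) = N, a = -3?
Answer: -168487/14 ≈ -12035.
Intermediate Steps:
C(j) = -⅗ (C(j) = -3/5 = -3*⅕ = -⅗)
n(H) = 1/(-⅗ + H) (n(H) = 1/(H - ⅗) = 1/(-⅗ + H))
867*(n(9) + F(-14)) = 867*(5/(-3 + 5*9) - 14) = 867*(5/(-3 + 45) - 14) = 867*(5/42 - 14) = 867*(-583/42) = -168487/14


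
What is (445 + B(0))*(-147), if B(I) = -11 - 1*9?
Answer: -62475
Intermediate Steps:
B(I) = -20 (B(I) = -11 - 9 = -20)
(445 + B(0))*(-147) = (445 - 20)*(-147) = 425*(-147) = -62475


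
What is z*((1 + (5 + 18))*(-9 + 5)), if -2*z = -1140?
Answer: -54720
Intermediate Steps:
z = 570 (z = -½*(-1140) = 570)
z*((1 + (5 + 18))*(-9 + 5)) = 570*((1 + (5 + 18))*(-9 + 5)) = 570*((1 + 23)*(-4)) = 570*(24*(-4)) = 570*(-96) = -54720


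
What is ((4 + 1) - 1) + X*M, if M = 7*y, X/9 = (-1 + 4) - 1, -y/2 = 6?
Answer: -1508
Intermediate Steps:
y = -12 (y = -2*6 = -12)
X = 18 (X = 9*((-1 + 4) - 1) = 9*(3 - 1) = 9*2 = 18)
M = -84 (M = 7*(-12) = -84)
((4 + 1) - 1) + X*M = ((4 + 1) - 1) + 18*(-84) = (5 - 1) - 1512 = 4 - 1512 = -1508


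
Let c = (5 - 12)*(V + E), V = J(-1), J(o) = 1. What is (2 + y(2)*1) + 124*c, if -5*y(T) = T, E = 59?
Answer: -260392/5 ≈ -52078.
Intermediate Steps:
y(T) = -T/5
V = 1
c = -420 (c = (5 - 12)*(1 + 59) = -7*60 = -420)
(2 + y(2)*1) + 124*c = (2 - ⅕*2*1) + 124*(-420) = (2 - ⅖*1) - 52080 = (2 - ⅖) - 52080 = 8/5 - 52080 = -260392/5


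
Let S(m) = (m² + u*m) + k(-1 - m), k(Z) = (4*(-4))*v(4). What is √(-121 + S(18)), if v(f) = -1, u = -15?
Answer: I*√51 ≈ 7.1414*I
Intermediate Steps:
k(Z) = 16 (k(Z) = (4*(-4))*(-1) = -16*(-1) = 16)
S(m) = 16 + m² - 15*m (S(m) = (m² - 15*m) + 16 = 16 + m² - 15*m)
√(-121 + S(18)) = √(-121 + (16 + 18² - 15*18)) = √(-121 + (16 + 324 - 270)) = √(-121 + 70) = √(-51) = I*√51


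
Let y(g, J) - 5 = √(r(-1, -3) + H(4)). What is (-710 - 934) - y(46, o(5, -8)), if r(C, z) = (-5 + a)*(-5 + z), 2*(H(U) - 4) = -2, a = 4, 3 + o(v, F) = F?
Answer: -1649 - √11 ≈ -1652.3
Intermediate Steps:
o(v, F) = -3 + F
H(U) = 3 (H(U) = 4 + (½)*(-2) = 4 - 1 = 3)
r(C, z) = 5 - z (r(C, z) = (-5 + 4)*(-5 + z) = -(-5 + z) = 5 - z)
y(g, J) = 5 + √11 (y(g, J) = 5 + √((5 - 1*(-3)) + 3) = 5 + √((5 + 3) + 3) = 5 + √(8 + 3) = 5 + √11)
(-710 - 934) - y(46, o(5, -8)) = (-710 - 934) - (5 + √11) = -1644 + (-5 - √11) = -1649 - √11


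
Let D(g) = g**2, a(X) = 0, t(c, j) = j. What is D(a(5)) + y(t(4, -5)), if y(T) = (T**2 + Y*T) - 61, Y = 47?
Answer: -271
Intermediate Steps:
y(T) = -61 + T**2 + 47*T (y(T) = (T**2 + 47*T) - 61 = -61 + T**2 + 47*T)
D(a(5)) + y(t(4, -5)) = 0**2 + (-61 + (-5)**2 + 47*(-5)) = 0 + (-61 + 25 - 235) = 0 - 271 = -271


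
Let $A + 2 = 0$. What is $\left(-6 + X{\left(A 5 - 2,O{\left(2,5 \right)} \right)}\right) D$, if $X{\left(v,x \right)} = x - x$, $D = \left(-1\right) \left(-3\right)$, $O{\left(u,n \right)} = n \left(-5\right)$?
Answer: $-18$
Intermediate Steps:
$A = -2$ ($A = -2 + 0 = -2$)
$O{\left(u,n \right)} = - 5 n$
$D = 3$
$X{\left(v,x \right)} = 0$
$\left(-6 + X{\left(A 5 - 2,O{\left(2,5 \right)} \right)}\right) D = \left(-6 + 0\right) 3 = \left(-6\right) 3 = -18$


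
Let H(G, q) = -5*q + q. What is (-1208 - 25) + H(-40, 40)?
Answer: -1393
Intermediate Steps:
H(G, q) = -4*q
(-1208 - 25) + H(-40, 40) = (-1208 - 25) - 4*40 = -1233 - 160 = -1393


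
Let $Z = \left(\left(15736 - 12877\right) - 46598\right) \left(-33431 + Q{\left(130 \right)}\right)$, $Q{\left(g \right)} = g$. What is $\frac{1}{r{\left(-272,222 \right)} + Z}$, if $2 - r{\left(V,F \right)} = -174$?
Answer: $\frac{1}{1456552615} \approx 6.8655 \cdot 10^{-10}$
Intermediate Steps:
$r{\left(V,F \right)} = 176$ ($r{\left(V,F \right)} = 2 - -174 = 2 + 174 = 176$)
$Z = 1456552439$ ($Z = \left(\left(15736 - 12877\right) - 46598\right) \left(-33431 + 130\right) = \left(\left(15736 - 12877\right) - 46598\right) \left(-33301\right) = \left(2859 - 46598\right) \left(-33301\right) = \left(-43739\right) \left(-33301\right) = 1456552439$)
$\frac{1}{r{\left(-272,222 \right)} + Z} = \frac{1}{176 + 1456552439} = \frac{1}{1456552615}$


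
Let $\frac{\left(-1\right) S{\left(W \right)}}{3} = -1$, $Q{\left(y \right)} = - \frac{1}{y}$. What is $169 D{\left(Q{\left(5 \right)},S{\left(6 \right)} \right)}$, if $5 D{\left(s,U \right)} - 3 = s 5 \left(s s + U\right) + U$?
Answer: $\frac{12506}{125} \approx 100.05$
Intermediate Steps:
$S{\left(W \right)} = 3$ ($S{\left(W \right)} = \left(-3\right) \left(-1\right) = 3$)
$D{\left(s,U \right)} = \frac{3}{5} + \frac{U}{5} + s \left(U + s^{2}\right)$ ($D{\left(s,U \right)} = \frac{3}{5} + \frac{s 5 \left(s s + U\right) + U}{5} = \frac{3}{5} + \frac{5 s \left(s^{2} + U\right) + U}{5} = \frac{3}{5} + \frac{5 s \left(U + s^{2}\right) + U}{5} = \frac{3}{5} + \frac{U + 5 s \left(U + s^{2}\right)}{5} = \frac{3}{5} + \left(\frac{U}{5} + s \left(U + s^{2}\right)\right) = \frac{3}{5} + \frac{U}{5} + s \left(U + s^{2}\right)$)
$169 D{\left(Q{\left(5 \right)},S{\left(6 \right)} \right)} = 169 \left(\frac{3}{5} + \left(- \frac{1}{5}\right)^{3} + \frac{1}{5} \cdot 3 + 3 \left(- \frac{1}{5}\right)\right) = 169 \left(\frac{3}{5} + \left(\left(-1\right) \frac{1}{5}\right)^{3} + \frac{3}{5} + 3 \left(\left(-1\right) \frac{1}{5}\right)\right) = 169 \left(\frac{3}{5} + \left(- \frac{1}{5}\right)^{3} + \frac{3}{5} + 3 \left(- \frac{1}{5}\right)\right) = 169 \left(\frac{3}{5} - \frac{1}{125} + \frac{3}{5} - \frac{3}{5}\right) = 169 \cdot \frac{74}{125} = \frac{12506}{125}$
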